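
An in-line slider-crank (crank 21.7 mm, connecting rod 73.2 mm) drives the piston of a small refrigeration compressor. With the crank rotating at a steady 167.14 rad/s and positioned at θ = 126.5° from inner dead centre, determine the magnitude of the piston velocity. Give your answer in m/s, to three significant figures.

ω = 167.1 rad/s
For an in-line slider-crank, x = r cosθ + √(L² − r² sin²θ), so v = −rω sinθ·[1 + r cosθ/√(L² − r² sin²θ)].
With r = 0.0217 m, L = 0.0732 m, θ = 126.5°: √(L² − r² sin²θ) = 0.071091 m.
v = −0.0217·167.1·0.80386·[1 + 0.0217·-0.59482/0.071091] = -2.3862 m/s.
|v| = 2.3862 m/s.

2.39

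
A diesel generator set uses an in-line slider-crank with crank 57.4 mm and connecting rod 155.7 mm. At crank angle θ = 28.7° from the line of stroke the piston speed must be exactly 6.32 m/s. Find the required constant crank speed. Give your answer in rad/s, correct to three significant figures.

173

For an in-line slider-crank, |v_piston| = rω|sinθ|·[1 + r cosθ/√(L² − r² sin²θ)].
With r = 0.0574 m, L = 0.1557 m, θ = 28.7°: the bracketed kinematic factor |dx/dθ| = 0.036621 m.
ω = v/|dx/dθ| = 6.32/0.036621 = 172.58 rad/s.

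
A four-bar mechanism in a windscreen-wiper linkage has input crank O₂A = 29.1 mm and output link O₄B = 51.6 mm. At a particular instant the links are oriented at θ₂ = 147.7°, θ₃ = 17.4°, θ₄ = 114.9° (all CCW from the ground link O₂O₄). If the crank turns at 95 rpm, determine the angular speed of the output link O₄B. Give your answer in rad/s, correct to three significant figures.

4.32

ω₂ = 9.948 rad/s (from 95 rpm).
Differentiating the loop-closure r₂e^{iθ₂}+r₃e^{iθ₃}=r₁+r₄e^{iθ₄} gives r₂ω₂e^{iθ₂}+r₃ω₃e^{iθ₃}=r₄ω₄e^{iθ₄}.
Eliminating the other unknown: ω₄ = r₂ω₂ sin(θ₂−θ₃) / [r₄ sin(θ₄−θ₃)].
Numerator sine = +0.76267; denominator sine = +0.99144.
Result = 0.0291·9.948·(+0.76267) / (0.0516·(+0.99144)) = +4.3158 rad/s; magnitude 4.3158 rad/s.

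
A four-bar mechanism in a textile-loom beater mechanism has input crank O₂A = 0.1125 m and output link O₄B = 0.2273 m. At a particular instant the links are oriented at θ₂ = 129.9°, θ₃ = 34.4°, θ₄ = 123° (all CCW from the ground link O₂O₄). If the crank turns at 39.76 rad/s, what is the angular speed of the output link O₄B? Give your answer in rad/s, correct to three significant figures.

19.6

ω₂ = 39.76 rad/s
Differentiating the loop-closure r₂e^{iθ₂}+r₃e^{iθ₃}=r₁+r₄e^{iθ₄} gives r₂ω₂e^{iθ₂}+r₃ω₃e^{iθ₃}=r₄ω₄e^{iθ₄}.
Eliminating the other unknown: ω₄ = r₂ω₂ sin(θ₂−θ₃) / [r₄ sin(θ₄−θ₃)].
Numerator sine = +0.99540; denominator sine = +0.99970.
Result = 0.1125·39.76·(+0.99540) / (0.2273·(+0.99970)) = +19.594 rad/s; magnitude 19.594 rad/s.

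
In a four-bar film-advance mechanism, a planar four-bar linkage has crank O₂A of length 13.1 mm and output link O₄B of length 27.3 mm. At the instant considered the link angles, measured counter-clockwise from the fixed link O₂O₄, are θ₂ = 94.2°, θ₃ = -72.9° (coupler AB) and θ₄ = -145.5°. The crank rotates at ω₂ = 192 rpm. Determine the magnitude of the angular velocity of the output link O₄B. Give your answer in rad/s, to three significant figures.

2.26

ω₂ = 20.11 rad/s (from 192 rpm).
Differentiating the loop-closure r₂e^{iθ₂}+r₃e^{iθ₃}=r₁+r₄e^{iθ₄} gives r₂ω₂e^{iθ₂}+r₃ω₃e^{iθ₃}=r₄ω₄e^{iθ₄}.
Eliminating the other unknown: ω₄ = r₂ω₂ sin(θ₂−θ₃) / [r₄ sin(θ₄−θ₃)].
Numerator sine = +0.22325; denominator sine = -0.95424.
Result = 0.0131·20.11·(+0.22325) / (0.0273·(-0.95424)) = -2.2572 rad/s; magnitude 2.2572 rad/s.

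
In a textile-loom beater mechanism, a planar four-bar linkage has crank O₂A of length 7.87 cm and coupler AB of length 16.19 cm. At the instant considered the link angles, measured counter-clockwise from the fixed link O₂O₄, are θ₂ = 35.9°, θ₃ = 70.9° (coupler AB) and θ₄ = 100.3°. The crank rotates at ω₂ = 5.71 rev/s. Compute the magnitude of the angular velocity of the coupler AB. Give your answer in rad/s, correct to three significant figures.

32.0

ω₂ = 35.88 rad/s (from 5.71 rev/s).
Differentiating the loop-closure r₂e^{iθ₂}+r₃e^{iθ₃}=r₁+r₄e^{iθ₄} gives r₂ω₂e^{iθ₂}+r₃ω₃e^{iθ₃}=r₄ω₄e^{iθ₄}.
Eliminating the other unknown: ω₃ = r₂ω₂ sin(θ₄−θ₂) / [r₃ sin(θ₃−θ₄)].
Numerator sine = +0.90183; denominator sine = -0.49090.
Result = 0.0787·35.88·(+0.90183) / (0.1619·(-0.49090)) = -32.039 rad/s; magnitude 32.039 rad/s.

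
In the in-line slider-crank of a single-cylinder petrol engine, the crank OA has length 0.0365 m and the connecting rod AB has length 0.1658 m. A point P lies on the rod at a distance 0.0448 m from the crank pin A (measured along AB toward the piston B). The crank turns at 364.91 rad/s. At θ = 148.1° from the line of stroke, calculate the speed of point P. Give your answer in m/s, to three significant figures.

10.6

ω = 364.9 rad/s.  Crank-pin speed |V_A| = rω = 13.319 m/s, perpendicular to OA.
Rod angle: sinφ = −(r/L) sinθ ⇒ φ = -6.681°; ω_rod = −rω cosθ/√(L²−r²sin²θ) = +68.667 rad/s.
V_P = V_A + ω_rod × AP, with AP = 0.0448 m along the rod.
Components: V_Px = −rω sinθ − a·ω_rod·sinφ = -6.6805 m/s;  V_Py = rω cosθ + a·ω_rod·cosφ = -8.2523 m/s.
|V_P| = √(V_Px² + V_Py²) = 10.617 m/s.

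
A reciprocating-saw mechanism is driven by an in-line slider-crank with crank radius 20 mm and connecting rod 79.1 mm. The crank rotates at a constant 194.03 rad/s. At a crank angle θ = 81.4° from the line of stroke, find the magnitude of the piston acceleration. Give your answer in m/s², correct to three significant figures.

ω = 194 rad/s
x(θ) = r cosθ + √(L² − r² sin²θ); with ω constant, a = ω²·d²x/dθ².
d²x/dθ² = −r cosθ − r²(cos2θ)/√u − r⁴ sin²2θ/(4u^{3/2}),  u = L² − r² sin²θ = 0.00586575 m².
Substituting r = 0.02 m, L = 0.0791 m, θ = 81.4°: d²x/dθ² = +0.0019907 m.
a = ω²·d²x/dθ² = (194)²·(+0.0019907) = +74.944 m/s²;  |a| = 74.944 m/s².

74.9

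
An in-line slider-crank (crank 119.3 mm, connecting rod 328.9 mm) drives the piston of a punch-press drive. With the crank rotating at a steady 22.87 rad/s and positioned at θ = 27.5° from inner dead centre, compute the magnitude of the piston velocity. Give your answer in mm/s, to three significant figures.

ω = 22.87 rad/s
For an in-line slider-crank, x = r cosθ + √(L² − r² sin²θ), so v = −rω sinθ·[1 + r cosθ/√(L² − r² sin²θ)].
With r = 0.1193 m, L = 0.3289 m, θ = 27.5°: √(L² − r² sin²θ) = 0.32425 m.
v = −0.1193·22.87·0.46175·[1 + 0.1193·0.88701/0.32425] = -1.671 m/s.
|v| = 1.671 m/s = 1671 mm/s.

1670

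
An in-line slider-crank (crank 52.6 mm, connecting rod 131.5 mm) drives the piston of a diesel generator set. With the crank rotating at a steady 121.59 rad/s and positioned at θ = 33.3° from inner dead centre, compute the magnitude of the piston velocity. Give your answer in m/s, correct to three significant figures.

ω = 121.6 rad/s
For an in-line slider-crank, x = r cosθ + √(L² − r² sin²θ), so v = −rω sinθ·[1 + r cosθ/√(L² − r² sin²θ)].
With r = 0.0526 m, L = 0.1315 m, θ = 33.3°: √(L² − r² sin²θ) = 0.12829 m.
v = −0.0526·121.6·0.54902·[1 + 0.0526·0.83581/0.12829] = -4.7146 m/s.
|v| = 4.7146 m/s.

4.71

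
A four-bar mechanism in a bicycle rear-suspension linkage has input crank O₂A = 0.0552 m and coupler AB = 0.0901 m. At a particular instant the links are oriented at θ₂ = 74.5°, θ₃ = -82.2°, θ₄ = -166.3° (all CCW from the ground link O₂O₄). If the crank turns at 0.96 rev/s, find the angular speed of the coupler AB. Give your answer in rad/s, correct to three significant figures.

ω₂ = 6.032 rad/s (from 0.96 rev/s).
Differentiating the loop-closure r₂e^{iθ₂}+r₃e^{iθ₃}=r₁+r₄e^{iθ₄} gives r₂ω₂e^{iθ₂}+r₃ω₃e^{iθ₃}=r₄ω₄e^{iθ₄}.
Eliminating the other unknown: ω₃ = r₂ω₂ sin(θ₄−θ₂) / [r₃ sin(θ₃−θ₄)].
Numerator sine = +0.87292; denominator sine = +0.99470.
Result = 0.0552·6.032·(+0.87292) / (0.0901·(+0.99470)) = +3.243 rad/s; magnitude 3.243 rad/s.

3.24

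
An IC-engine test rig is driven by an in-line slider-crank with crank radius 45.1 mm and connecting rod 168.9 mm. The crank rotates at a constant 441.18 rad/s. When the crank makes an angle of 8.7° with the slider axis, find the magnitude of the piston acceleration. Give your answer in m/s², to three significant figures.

10900

ω = 441.2 rad/s
x(θ) = r cosθ + √(L² − r² sin²θ); with ω constant, a = ω²·d²x/dθ².
d²x/dθ² = −r cosθ − r²(cos2θ)/√u − r⁴ sin²2θ/(4u^{3/2}),  u = L² − r² sin²θ = 0.0284807 m².
Substituting r = 0.0451 m, L = 0.1689 m, θ = 8.7°: d²x/dθ² = -0.056101 m.
a = ω²·d²x/dθ² = (441.2)²·(-0.056101) = -10920 m/s²;  |a| = 10920 m/s².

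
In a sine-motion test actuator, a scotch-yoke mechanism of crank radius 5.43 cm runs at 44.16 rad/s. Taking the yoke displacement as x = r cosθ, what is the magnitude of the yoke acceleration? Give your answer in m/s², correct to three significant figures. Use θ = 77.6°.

22.7

ω = 44.16 rad/s
x = r cosθ ⇒ ẍ = −rω² cosθ (ω constant).
|a| = rω²|cosθ| = 0.0543·(44.16)²·|cos 77.6°| = 22.738 m/s².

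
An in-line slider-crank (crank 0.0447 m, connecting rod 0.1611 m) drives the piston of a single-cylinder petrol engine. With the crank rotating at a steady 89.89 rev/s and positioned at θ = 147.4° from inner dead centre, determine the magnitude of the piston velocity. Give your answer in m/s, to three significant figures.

10.4

ω = 2π·89.9 = 564.8 rad/s
For an in-line slider-crank, x = r cosθ + √(L² − r² sin²θ), so v = −rω sinθ·[1 + r cosθ/√(L² − r² sin²θ)].
With r = 0.0447 m, L = 0.1611 m, θ = 147.4°: √(L² − r² sin²θ) = 0.15929 m.
v = −0.0447·564.8·0.53877·[1 + 0.0447·-0.84245/0.15929] = -10.386 m/s.
|v| = 10.386 m/s.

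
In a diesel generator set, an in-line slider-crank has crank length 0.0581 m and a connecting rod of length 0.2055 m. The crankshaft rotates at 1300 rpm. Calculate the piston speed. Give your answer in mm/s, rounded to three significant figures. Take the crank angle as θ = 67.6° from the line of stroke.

ω = 2π·1300/60 = 136.1 rad/s
For an in-line slider-crank, x = r cosθ + √(L² − r² sin²θ), so v = −rω sinθ·[1 + r cosθ/√(L² − r² sin²θ)].
With r = 0.0581 m, L = 0.2055 m, θ = 67.6°: √(L² − r² sin²θ) = 0.19836 m.
v = −0.0581·136.1·0.92455·[1 + 0.0581·0.38107/0.19836] = -8.1289 m/s.
|v| = 8.1289 m/s = 8128.9 mm/s.

8130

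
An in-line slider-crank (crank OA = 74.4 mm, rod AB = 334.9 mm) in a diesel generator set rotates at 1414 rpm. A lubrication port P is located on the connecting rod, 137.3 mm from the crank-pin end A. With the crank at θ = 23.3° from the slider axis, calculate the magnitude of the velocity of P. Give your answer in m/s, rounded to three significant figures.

7.61

ω = 148.1 rad/s.  Crank-pin speed |V_A| = rω = 11.017 m/s, perpendicular to OA.
Rod angle: sinφ = −(r/L) sinθ ⇒ φ = -5.041°; ω_rod = −rω cosθ/√(L²−r²sin²θ) = -30.33 rad/s.
V_P = V_A + ω_rod × AP, with AP = 0.1373 m along the rod.
Components: V_Px = −rω sinθ − a·ω_rod·sinφ = -4.7235 m/s;  V_Py = rω cosθ + a·ω_rod·cosφ = +5.97 m/s.
|V_P| = √(V_Px² + V_Py²) = 7.6127 m/s.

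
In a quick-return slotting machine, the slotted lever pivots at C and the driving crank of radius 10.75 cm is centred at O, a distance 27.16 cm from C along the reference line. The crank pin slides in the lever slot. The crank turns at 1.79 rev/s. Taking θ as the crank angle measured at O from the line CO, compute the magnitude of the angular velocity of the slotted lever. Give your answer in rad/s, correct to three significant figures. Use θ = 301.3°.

2.60

ω = 11.25 rad/s (from 1.79 rev/s).
Crank pin A relative to C: A = (d + r cosθ, r sinθ); lever angle φ = atan2(r sinθ, d + r cosθ).
Differentiating tanφ: φ̇ = rω(d cosθ + r)/(d² + r² + 2dr cosθ).
d² + r² + 2dr cosθ = |CA|² = 0.11566 m²;  d cosθ + r = +0.2486 m.
|ω_lever| = |0.1075·11.25·+0.2486| / 0.11566 = 2.5987 rad/s.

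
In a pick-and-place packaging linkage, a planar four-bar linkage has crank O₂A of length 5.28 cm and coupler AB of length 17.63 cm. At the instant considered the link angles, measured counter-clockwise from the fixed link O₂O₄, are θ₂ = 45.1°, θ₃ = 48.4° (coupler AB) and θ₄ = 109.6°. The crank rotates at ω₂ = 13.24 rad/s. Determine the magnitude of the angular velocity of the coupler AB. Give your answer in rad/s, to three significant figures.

4.08

ω₂ = 13.24 rad/s
Differentiating the loop-closure r₂e^{iθ₂}+r₃e^{iθ₃}=r₁+r₄e^{iθ₄} gives r₂ω₂e^{iθ₂}+r₃ω₃e^{iθ₃}=r₄ω₄e^{iθ₄}.
Eliminating the other unknown: ω₃ = r₂ω₂ sin(θ₄−θ₂) / [r₃ sin(θ₃−θ₄)].
Numerator sine = +0.90259; denominator sine = -0.87631.
Result = 0.0528·13.24·(+0.90259) / (0.1763·(-0.87631)) = -4.0842 rad/s; magnitude 4.0842 rad/s.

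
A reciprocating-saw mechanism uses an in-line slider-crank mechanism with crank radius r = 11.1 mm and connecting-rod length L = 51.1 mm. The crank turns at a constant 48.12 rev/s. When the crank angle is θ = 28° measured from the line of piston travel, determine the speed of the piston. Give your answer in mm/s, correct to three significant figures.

1880

ω = 2π·48.1 = 302.3 rad/s
For an in-line slider-crank, x = r cosθ + √(L² − r² sin²θ), so v = −rω sinθ·[1 + r cosθ/√(L² − r² sin²θ)].
With r = 0.0111 m, L = 0.0511 m, θ = 28°: √(L² − r² sin²θ) = 0.050834 m.
v = −0.0111·302.3·0.46947·[1 + 0.0111·0.88295/0.050834] = -1.8793 m/s.
|v| = 1.8793 m/s = 1879.3 mm/s.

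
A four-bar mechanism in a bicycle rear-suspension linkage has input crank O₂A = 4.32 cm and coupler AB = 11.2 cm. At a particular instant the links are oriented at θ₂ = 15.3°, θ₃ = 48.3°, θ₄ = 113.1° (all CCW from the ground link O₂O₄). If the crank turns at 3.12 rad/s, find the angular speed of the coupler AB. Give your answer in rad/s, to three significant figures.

1.32

ω₂ = 3.12 rad/s
Differentiating the loop-closure r₂e^{iθ₂}+r₃e^{iθ₃}=r₁+r₄e^{iθ₄} gives r₂ω₂e^{iθ₂}+r₃ω₃e^{iθ₃}=r₄ω₄e^{iθ₄}.
Eliminating the other unknown: ω₃ = r₂ω₂ sin(θ₄−θ₂) / [r₃ sin(θ₃−θ₄)].
Numerator sine = +0.99075; denominator sine = -0.90483.
Result = 0.0432·3.12·(+0.99075) / (0.112·(-0.90483)) = -1.3177 rad/s; magnitude 1.3177 rad/s.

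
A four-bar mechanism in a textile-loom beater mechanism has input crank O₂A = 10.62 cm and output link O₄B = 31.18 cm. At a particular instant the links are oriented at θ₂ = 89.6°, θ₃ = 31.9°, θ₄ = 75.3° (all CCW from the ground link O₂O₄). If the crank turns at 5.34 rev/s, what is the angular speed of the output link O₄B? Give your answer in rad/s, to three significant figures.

ω₂ = 33.55 rad/s (from 5.34 rev/s).
Differentiating the loop-closure r₂e^{iθ₂}+r₃e^{iθ₃}=r₁+r₄e^{iθ₄} gives r₂ω₂e^{iθ₂}+r₃ω₃e^{iθ₃}=r₄ω₄e^{iθ₄}.
Eliminating the other unknown: ω₄ = r₂ω₂ sin(θ₂−θ₃) / [r₄ sin(θ₄−θ₃)].
Numerator sine = +0.84526; denominator sine = +0.68709.
Result = 0.1062·33.55·(+0.84526) / (0.3118·(+0.68709)) = +14.059 rad/s; magnitude 14.059 rad/s.

14.1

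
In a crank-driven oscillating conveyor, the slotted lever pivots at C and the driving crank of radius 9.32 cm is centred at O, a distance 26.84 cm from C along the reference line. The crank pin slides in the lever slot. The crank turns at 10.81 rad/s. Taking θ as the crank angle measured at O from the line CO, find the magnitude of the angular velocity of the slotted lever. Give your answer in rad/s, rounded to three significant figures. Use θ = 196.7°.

5.03

ω = 10.81 rad/s
Crank pin A relative to C: A = (d + r cosθ, r sinθ); lever angle φ = atan2(r sinθ, d + r cosθ).
Differentiating tanφ: φ̇ = rω(d cosθ + r)/(d² + r² + 2dr cosθ).
d² + r² + 2dr cosθ = |CA|² = 0.0328052 m²;  d cosθ + r = -0.16388 m.
|ω_lever| = |0.0932·10.81·-0.16388| / 0.0328052 = 5.033 rad/s.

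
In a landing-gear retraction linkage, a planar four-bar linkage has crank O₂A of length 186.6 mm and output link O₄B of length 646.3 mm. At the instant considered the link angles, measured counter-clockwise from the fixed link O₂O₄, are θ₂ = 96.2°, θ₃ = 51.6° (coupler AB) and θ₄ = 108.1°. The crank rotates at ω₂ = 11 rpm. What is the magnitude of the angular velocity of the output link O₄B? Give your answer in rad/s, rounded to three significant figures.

0.280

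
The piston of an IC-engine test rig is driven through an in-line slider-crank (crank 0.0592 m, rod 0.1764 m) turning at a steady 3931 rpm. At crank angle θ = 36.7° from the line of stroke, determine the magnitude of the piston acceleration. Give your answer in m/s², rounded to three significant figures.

ω = 2π·3931/60 = 411.7 rad/s
x(θ) = r cosθ + √(L² − r² sin²θ); with ω constant, a = ω²·d²x/dθ².
d²x/dθ² = −r cosθ − r²(cos2θ)/√u − r⁴ sin²2θ/(4u^{3/2}),  u = L² − r² sin²θ = 0.0298653 m².
Substituting r = 0.0592 m, L = 0.1764 m, θ = 36.7°: d²x/dθ² = -0.053805 m.
a = ω²·d²x/dθ² = (411.7)²·(-0.053805) = -9117.7 m/s²;  |a| = 9117.7 m/s².

9120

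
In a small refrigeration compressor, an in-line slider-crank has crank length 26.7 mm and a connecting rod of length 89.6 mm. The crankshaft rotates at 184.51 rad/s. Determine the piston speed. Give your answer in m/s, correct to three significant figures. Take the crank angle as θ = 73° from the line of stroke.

5.14

ω = 184.5 rad/s
For an in-line slider-crank, x = r cosθ + √(L² − r² sin²θ), so v = −rω sinθ·[1 + r cosθ/√(L² − r² sin²θ)].
With r = 0.0267 m, L = 0.0896 m, θ = 73°: √(L² − r² sin²θ) = 0.085885 m.
v = −0.0267·184.5·0.95630·[1 + 0.0267·0.29237/0.085885] = -5.1394 m/s.
|v| = 5.1394 m/s.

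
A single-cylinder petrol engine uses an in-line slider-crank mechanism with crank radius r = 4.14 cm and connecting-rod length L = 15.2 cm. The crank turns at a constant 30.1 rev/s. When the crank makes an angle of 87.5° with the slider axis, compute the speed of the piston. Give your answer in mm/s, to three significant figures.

ω = 2π·30.1 = 189.1 rad/s
For an in-line slider-crank, x = r cosθ + √(L² − r² sin²θ), so v = −rω sinθ·[1 + r cosθ/√(L² − r² sin²θ)].
With r = 0.0414 m, L = 0.152 m, θ = 87.5°: √(L² − r² sin²θ) = 0.14626 m.
v = −0.0414·189.1·0.99905·[1 + 0.0414·0.04362/0.14626] = -7.9189 m/s.
|v| = 7.9189 m/s = 7918.9 mm/s.

7920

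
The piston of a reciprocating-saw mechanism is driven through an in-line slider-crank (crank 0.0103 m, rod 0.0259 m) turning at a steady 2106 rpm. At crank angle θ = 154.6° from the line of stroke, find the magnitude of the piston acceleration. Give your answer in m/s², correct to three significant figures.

ω = 2π·2106/60 = 220.5 rad/s
x(θ) = r cosθ + √(L² − r² sin²θ); with ω constant, a = ω²·d²x/dθ².
d²x/dθ² = −r cosθ − r²(cos2θ)/√u − r⁴ sin²2θ/(4u^{3/2}),  u = L² − r² sin²θ = 0.000651291 m².
Substituting r = 0.0103 m, L = 0.0259 m, θ = 154.6°: d²x/dθ² = +0.0065753 m.
a = ω²·d²x/dθ² = (220.5)²·(+0.0065753) = +319.81 m/s²;  |a| = 319.81 m/s².

320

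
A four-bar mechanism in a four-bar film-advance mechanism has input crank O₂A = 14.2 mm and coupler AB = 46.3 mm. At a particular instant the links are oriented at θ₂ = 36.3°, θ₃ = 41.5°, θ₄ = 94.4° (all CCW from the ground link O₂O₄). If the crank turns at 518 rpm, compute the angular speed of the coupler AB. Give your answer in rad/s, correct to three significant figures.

17.7

ω₂ = 54.24 rad/s (from 518 rpm).
Differentiating the loop-closure r₂e^{iθ₂}+r₃e^{iθ₃}=r₁+r₄e^{iθ₄} gives r₂ω₂e^{iθ₂}+r₃ω₃e^{iθ₃}=r₄ω₄e^{iθ₄}.
Eliminating the other unknown: ω₃ = r₂ω₂ sin(θ₄−θ₂) / [r₃ sin(θ₃−θ₄)].
Numerator sine = +0.84897; denominator sine = -0.79758.
Result = 0.0142·54.24·(+0.84897) / (0.0463·(-0.79758)) = -17.709 rad/s; magnitude 17.709 rad/s.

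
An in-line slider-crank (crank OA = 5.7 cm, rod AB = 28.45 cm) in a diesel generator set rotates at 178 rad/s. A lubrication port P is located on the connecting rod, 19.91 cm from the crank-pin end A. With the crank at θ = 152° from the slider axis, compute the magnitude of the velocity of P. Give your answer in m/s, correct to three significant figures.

4.96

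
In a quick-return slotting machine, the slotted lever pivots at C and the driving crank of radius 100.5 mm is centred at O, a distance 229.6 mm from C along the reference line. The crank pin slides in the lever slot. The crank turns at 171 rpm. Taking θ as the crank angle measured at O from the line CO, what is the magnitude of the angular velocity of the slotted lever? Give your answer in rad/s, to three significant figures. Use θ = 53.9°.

4.71

ω = 17.91 rad/s (from 171 rpm).
Crank pin A relative to C: A = (d + r cosθ, r sinθ); lever angle φ = atan2(r sinθ, d + r cosθ).
Differentiating tanφ: φ̇ = rω(d cosθ + r)/(d² + r² + 2dr cosθ).
d² + r² + 2dr cosθ = |CA|² = 0.0900076 m²;  d cosθ + r = +0.23578 m.
|ω_lever| = |0.1005·17.91·+0.23578| / 0.0900076 = 4.7143 rad/s.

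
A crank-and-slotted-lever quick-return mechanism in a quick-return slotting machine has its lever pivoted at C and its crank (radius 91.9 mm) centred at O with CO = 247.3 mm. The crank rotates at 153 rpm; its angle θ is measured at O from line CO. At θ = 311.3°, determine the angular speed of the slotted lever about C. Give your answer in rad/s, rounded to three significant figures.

3.77

ω = 16.02 rad/s (from 153 rpm).
Crank pin A relative to C: A = (d + r cosθ, r sinθ); lever angle φ = atan2(r sinθ, d + r cosθ).
Differentiating tanφ: φ̇ = rω(d cosθ + r)/(d² + r² + 2dr cosθ).
d² + r² + 2dr cosθ = |CA|² = 0.0996024 m²;  d cosθ + r = +0.25512 m.
|ω_lever| = |0.0919·16.02·+0.25512| / 0.0996024 = 3.7714 rad/s.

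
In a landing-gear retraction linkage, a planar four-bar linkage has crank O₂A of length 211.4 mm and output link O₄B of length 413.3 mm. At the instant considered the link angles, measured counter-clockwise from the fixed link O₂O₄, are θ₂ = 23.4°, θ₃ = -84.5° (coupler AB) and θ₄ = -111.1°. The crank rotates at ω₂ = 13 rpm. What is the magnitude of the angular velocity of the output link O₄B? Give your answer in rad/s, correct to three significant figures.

ω₂ = 1.361 rad/s (from 13 rpm).
Differentiating the loop-closure r₂e^{iθ₂}+r₃e^{iθ₃}=r₁+r₄e^{iθ₄} gives r₂ω₂e^{iθ₂}+r₃ω₃e^{iθ₃}=r₄ω₄e^{iθ₄}.
Eliminating the other unknown: ω₄ = r₂ω₂ sin(θ₂−θ₃) / [r₄ sin(θ₄−θ₃)].
Numerator sine = +0.95159; denominator sine = -0.44776.
Result = 0.2114·1.361·(+0.95159) / (0.4133·(-0.44776)) = -1.4799 rad/s; magnitude 1.4799 rad/s.

1.48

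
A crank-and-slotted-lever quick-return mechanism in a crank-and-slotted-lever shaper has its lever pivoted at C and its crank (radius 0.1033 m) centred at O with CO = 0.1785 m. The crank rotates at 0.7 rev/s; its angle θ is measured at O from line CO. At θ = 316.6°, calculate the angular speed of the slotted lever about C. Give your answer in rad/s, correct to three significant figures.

1.53

ω = 4.398 rad/s (from 0.7 rev/s).
Crank pin A relative to C: A = (d + r cosθ, r sinθ); lever angle φ = atan2(r sinθ, d + r cosθ).
Differentiating tanφ: φ̇ = rω(d cosθ + r)/(d² + r² + 2dr cosθ).
d² + r² + 2dr cosθ = |CA|² = 0.0693278 m²;  d cosθ + r = +0.23299 m.
|ω_lever| = |0.1033·4.398·+0.23299| / 0.0693278 = 1.5269 rad/s.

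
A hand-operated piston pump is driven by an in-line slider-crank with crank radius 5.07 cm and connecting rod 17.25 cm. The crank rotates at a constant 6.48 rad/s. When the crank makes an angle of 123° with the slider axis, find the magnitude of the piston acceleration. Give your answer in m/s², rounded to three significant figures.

1.41

ω = 6.48 rad/s
x(θ) = r cosθ + √(L² − r² sin²θ); with ω constant, a = ω²·d²x/dθ².
d²x/dθ² = −r cosθ − r²(cos2θ)/√u − r⁴ sin²2θ/(4u^{3/2}),  u = L² − r² sin²θ = 0.0279482 m².
Substituting r = 0.0507 m, L = 0.1725 m, θ = 123°: d²x/dθ² = +0.033572 m.
a = ω²·d²x/dθ² = (6.48)²·(+0.033572) = +1.4097 m/s²;  |a| = 1.4097 m/s².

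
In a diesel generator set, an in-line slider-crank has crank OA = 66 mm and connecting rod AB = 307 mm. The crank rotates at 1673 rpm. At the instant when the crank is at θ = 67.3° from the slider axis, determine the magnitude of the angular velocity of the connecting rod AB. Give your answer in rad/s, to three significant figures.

14.8

ω = 175.2 rad/s (converted from 1673 rpm).
The rod makes angle φ with the slider axis where L sinφ = r sinθ; differentiating, L cosφ·φ̇ = r ω cosθ.
L cosφ = √(L² − r² sin²θ) = 0.3009 m.
|ω_rod| = r ω |cosθ| / √(L² − r² sin²θ) = 0.066·175.2·0.38591/0.3009 = 14.829 rad/s.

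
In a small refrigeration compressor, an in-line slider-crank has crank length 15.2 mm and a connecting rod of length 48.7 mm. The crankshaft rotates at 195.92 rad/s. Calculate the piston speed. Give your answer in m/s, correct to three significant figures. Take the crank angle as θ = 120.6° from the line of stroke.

ω = 195.9 rad/s
For an in-line slider-crank, x = r cosθ + √(L² − r² sin²θ), so v = −rω sinθ·[1 + r cosθ/√(L² − r² sin²θ)].
With r = 0.0152 m, L = 0.0487 m, θ = 120.6°: √(L² − r² sin²θ) = 0.04691 m.
v = −0.0152·195.9·0.86074·[1 + 0.0152·-0.50904/0.04691] = -2.1405 m/s.
|v| = 2.1405 m/s.

2.14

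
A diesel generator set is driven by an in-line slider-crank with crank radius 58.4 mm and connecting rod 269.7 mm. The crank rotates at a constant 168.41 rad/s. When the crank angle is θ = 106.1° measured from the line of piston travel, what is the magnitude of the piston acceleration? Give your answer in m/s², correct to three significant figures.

ω = 168.4 rad/s
x(θ) = r cosθ + √(L² − r² sin²θ); with ω constant, a = ω²·d²x/dθ².
d²x/dθ² = −r cosθ − r²(cos2θ)/√u − r⁴ sin²2θ/(4u^{3/2}),  u = L² − r² sin²θ = 0.0695898 m².
Substituting r = 0.0584 m, L = 0.2697 m, θ = 106.1°: d²x/dθ² = +0.02709 m.
a = ω²·d²x/dθ² = (168.4)²·(+0.02709) = +768.33 m/s²;  |a| = 768.33 m/s².

768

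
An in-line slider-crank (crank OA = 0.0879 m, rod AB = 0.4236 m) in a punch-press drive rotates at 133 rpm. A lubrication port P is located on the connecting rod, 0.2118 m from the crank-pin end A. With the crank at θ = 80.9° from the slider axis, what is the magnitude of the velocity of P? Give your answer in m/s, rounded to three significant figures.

ω = 13.93 rad/s.  Crank-pin speed |V_A| = rω = 1.2242 m/s, perpendicular to OA.
Rod angle: sinφ = −(r/L) sinθ ⇒ φ = -11.823°; ω_rod = −rω cosθ/√(L²−r²sin²θ) = -0.467 rad/s.
V_P = V_A + ω_rod × AP, with AP = 0.2118 m along the rod.
Components: V_Px = −rω sinθ − a·ω_rod·sinφ = -1.2291 m/s;  V_Py = rω cosθ + a·ω_rod·cosφ = +0.096812 m/s.
|V_P| = √(V_Px² + V_Py²) = 1.2329 m/s.

1.23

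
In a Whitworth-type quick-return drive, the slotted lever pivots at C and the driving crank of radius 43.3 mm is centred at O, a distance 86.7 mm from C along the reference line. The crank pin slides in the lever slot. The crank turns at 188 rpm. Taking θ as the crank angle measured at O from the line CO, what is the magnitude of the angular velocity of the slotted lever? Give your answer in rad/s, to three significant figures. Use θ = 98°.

ω = 19.69 rad/s (from 188 rpm).
Crank pin A relative to C: A = (d + r cosθ, r sinθ); lever angle φ = atan2(r sinθ, d + r cosθ).
Differentiating tanφ: φ̇ = rω(d cosθ + r)/(d² + r² + 2dr cosθ).
d² + r² + 2dr cosθ = |CA|² = 0.00834684 m²;  d cosθ + r = +0.031234 m.
|ω_lever| = |0.0433·19.69·+0.031234| / 0.00834684 = 3.1899 rad/s.

3.19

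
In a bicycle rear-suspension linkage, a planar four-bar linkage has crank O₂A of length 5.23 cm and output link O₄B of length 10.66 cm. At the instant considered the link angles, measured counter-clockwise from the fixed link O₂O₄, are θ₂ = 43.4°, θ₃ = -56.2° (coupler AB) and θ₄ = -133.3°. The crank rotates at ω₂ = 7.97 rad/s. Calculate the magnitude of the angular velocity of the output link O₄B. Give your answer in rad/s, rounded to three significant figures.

ω₂ = 7.97 rad/s
Differentiating the loop-closure r₂e^{iθ₂}+r₃e^{iθ₃}=r₁+r₄e^{iθ₄} gives r₂ω₂e^{iθ₂}+r₃ω₃e^{iθ₃}=r₄ω₄e^{iθ₄}.
Eliminating the other unknown: ω₄ = r₂ω₂ sin(θ₂−θ₃) / [r₄ sin(θ₄−θ₃)].
Numerator sine = +0.98600; denominator sine = -0.97476.
Result = 0.0523·7.97·(+0.98600) / (0.1066·(-0.97476)) = -3.9553 rad/s; magnitude 3.9553 rad/s.

3.96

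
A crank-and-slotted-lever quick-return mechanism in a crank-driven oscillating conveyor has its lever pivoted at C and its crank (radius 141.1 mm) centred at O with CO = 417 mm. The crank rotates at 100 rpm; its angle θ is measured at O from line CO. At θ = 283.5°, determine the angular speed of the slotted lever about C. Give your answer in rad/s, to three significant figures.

1.59

ω = 10.47 rad/s (from 100 rpm).
Crank pin A relative to C: A = (d + r cosθ, r sinθ); lever angle φ = atan2(r sinθ, d + r cosθ).
Differentiating tanφ: φ̇ = rω(d cosθ + r)/(d² + r² + 2dr cosθ).
d² + r² + 2dr cosθ = |CA|² = 0.221269 m²;  d cosθ + r = +0.23845 m.
|ω_lever| = |0.1411·10.47·+0.23845| / 0.221269 = 1.5923 rad/s.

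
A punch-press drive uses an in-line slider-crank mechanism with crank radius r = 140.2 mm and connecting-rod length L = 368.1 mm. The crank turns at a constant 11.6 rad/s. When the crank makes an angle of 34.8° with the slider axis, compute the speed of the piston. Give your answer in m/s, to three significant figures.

1.23

ω = 11.6 rad/s
For an in-line slider-crank, x = r cosθ + √(L² − r² sin²θ), so v = −rω sinθ·[1 + r cosθ/√(L² − r² sin²θ)].
With r = 0.1402 m, L = 0.3681 m, θ = 34.8°: √(L² − r² sin²θ) = 0.3593 m.
v = −0.1402·11.6·0.57071·[1 + 0.1402·0.82115/0.3593] = -1.2256 m/s.
|v| = 1.2256 m/s.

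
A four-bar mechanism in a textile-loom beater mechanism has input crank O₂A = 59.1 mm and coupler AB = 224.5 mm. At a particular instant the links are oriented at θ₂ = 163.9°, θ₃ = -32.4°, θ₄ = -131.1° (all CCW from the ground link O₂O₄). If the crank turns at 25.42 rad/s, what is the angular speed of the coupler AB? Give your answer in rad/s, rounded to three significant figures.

6.14

ω₂ = 25.42 rad/s
Differentiating the loop-closure r₂e^{iθ₂}+r₃e^{iθ₃}=r₁+r₄e^{iθ₄} gives r₂ω₂e^{iθ₂}+r₃ω₃e^{iθ₃}=r₄ω₄e^{iθ₄}.
Eliminating the other unknown: ω₃ = r₂ω₂ sin(θ₄−θ₂) / [r₃ sin(θ₃−θ₄)].
Numerator sine = +0.90631; denominator sine = +0.98849.
Result = 0.0591·25.42·(+0.90631) / (0.2245·(+0.98849)) = +6.1355 rad/s; magnitude 6.1355 rad/s.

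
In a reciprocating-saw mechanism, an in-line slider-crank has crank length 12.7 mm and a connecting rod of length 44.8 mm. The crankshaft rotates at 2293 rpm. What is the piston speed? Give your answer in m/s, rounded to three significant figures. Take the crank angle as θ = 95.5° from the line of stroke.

2.95

ω = 2π·2293/60 = 240.1 rad/s
For an in-line slider-crank, x = r cosθ + √(L² − r² sin²θ), so v = −rω sinθ·[1 + r cosθ/√(L² − r² sin²θ)].
With r = 0.0127 m, L = 0.0448 m, θ = 95.5°: √(L² − r² sin²θ) = 0.042979 m.
v = −0.0127·240.1·0.99540·[1 + 0.0127·-0.09585/0.042979] = -2.9495 m/s.
|v| = 2.9495 m/s.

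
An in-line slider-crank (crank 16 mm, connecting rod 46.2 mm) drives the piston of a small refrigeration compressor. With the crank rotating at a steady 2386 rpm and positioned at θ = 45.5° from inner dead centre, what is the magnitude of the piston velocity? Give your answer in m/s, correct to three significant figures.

ω = 2π·2386/60 = 249.9 rad/s
For an in-line slider-crank, x = r cosθ + √(L² − r² sin²θ), so v = −rω sinθ·[1 + r cosθ/√(L² − r² sin²θ)].
With r = 0.016 m, L = 0.0462 m, θ = 45.5°: √(L² − r² sin²θ) = 0.044768 m.
v = −0.016·249.9·0.71325·[1 + 0.016·0.70091/0.044768] = -3.5657 m/s.
|v| = 3.5657 m/s.

3.57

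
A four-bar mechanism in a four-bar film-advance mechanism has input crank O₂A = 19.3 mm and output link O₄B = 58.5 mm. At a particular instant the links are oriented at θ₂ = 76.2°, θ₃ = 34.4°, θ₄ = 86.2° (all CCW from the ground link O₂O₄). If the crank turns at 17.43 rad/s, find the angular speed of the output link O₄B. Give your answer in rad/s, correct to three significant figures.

4.88

ω₂ = 17.43 rad/s
Differentiating the loop-closure r₂e^{iθ₂}+r₃e^{iθ₃}=r₁+r₄e^{iθ₄} gives r₂ω₂e^{iθ₂}+r₃ω₃e^{iθ₃}=r₄ω₄e^{iθ₄}.
Eliminating the other unknown: ω₄ = r₂ω₂ sin(θ₂−θ₃) / [r₄ sin(θ₄−θ₃)].
Numerator sine = +0.66653; denominator sine = +0.78586.
Result = 0.0193·17.43·(+0.66653) / (0.0585·(+0.78586)) = +4.8773 rad/s; magnitude 4.8773 rad/s.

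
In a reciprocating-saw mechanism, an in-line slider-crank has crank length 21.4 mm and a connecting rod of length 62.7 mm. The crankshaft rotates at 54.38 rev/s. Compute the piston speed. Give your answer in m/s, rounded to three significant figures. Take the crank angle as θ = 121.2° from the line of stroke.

5.10

ω = 2π·54.4 = 341.7 rad/s
For an in-line slider-crank, x = r cosθ + √(L² − r² sin²θ), so v = −rω sinθ·[1 + r cosθ/√(L² − r² sin²θ)].
With r = 0.0214 m, L = 0.0627 m, θ = 121.2°: √(L² − r² sin²θ) = 0.059969 m.
v = −0.0214·341.7·0.85536·[1 + 0.0214·-0.51803/0.059969] = -5.0982 m/s.
|v| = 5.0982 m/s.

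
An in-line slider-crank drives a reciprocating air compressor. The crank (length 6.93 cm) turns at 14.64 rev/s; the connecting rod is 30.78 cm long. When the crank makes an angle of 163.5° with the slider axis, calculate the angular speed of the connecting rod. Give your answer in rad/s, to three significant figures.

ω = 91.99 rad/s (converted from 14.64 rev/s).
The rod makes angle φ with the slider axis where L sinφ = r sinθ; differentiating, L cosφ·φ̇ = r ω cosθ.
L cosφ = √(L² − r² sin²θ) = 0.30717 m.
|ω_rod| = r ω |cosθ| / √(L² − r² sin²θ) = 0.0693·91.99·0.95882/0.30717 = 19.898 rad/s.

19.9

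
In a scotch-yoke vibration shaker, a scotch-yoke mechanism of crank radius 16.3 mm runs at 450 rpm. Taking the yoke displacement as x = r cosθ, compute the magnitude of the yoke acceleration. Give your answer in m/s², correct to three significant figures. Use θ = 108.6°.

ω = 47.12 rad/s (from 450 rpm).
x = r cosθ ⇒ ẍ = −rω² cosθ (ω constant).
|a| = rω²|cosθ| = 0.0163·(47.12)²·|cos 108.6°| = 11.545 m/s².

11.5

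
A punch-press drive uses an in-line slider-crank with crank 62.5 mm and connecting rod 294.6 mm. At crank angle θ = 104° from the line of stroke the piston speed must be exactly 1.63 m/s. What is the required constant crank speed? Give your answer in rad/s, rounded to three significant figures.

For an in-line slider-crank, |v_piston| = rω|sinθ|·[1 + r cosθ/√(L² − r² sin²θ)].
With r = 0.0625 m, L = 0.2946 m, θ = 104°: the bracketed kinematic factor |dx/dθ| = 0.057463 m.
ω = v/|dx/dθ| = 1.63/0.057463 = 28.366 rad/s.

28.4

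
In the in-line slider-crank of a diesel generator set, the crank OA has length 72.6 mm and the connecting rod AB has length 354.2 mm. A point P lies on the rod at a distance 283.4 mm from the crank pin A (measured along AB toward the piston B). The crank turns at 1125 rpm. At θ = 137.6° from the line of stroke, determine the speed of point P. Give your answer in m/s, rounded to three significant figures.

ω = 117.8 rad/s.  Crank-pin speed |V_A| = rω = 8.553 m/s, perpendicular to OA.
Rod angle: sinφ = −(r/L) sinθ ⇒ φ = -7.944°; ω_rod = −rω cosθ/√(L²−r²sin²θ) = +18.005 rad/s.
V_P = V_A + ω_rod × AP, with AP = 0.2834 m along the rod.
Components: V_Px = −rω sinθ − a·ω_rod·sinφ = -5.0621 m/s;  V_Py = rω cosθ + a·ω_rod·cosφ = -1.2625 m/s.
|V_P| = √(V_Px² + V_Py²) = 5.2171 m/s.

5.22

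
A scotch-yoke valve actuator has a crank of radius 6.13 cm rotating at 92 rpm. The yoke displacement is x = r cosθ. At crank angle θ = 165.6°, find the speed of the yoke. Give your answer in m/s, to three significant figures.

0.147

ω = 9.634 rad/s (from 92 rpm).
x = r cosθ ⇒ ẋ = −rω sinθ.
|v| = rω|sinθ| = 0.0613·9.634·|sin 165.6°| = 0.14687 m/s.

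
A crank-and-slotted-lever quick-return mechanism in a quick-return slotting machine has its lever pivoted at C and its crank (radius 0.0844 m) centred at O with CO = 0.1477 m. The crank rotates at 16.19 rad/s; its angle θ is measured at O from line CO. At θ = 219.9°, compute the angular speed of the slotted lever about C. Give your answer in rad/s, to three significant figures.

ω = 16.19 rad/s
Crank pin A relative to C: A = (d + r cosθ, r sinθ); lever angle φ = atan2(r sinθ, d + r cosθ).
Differentiating tanφ: φ̇ = rω(d cosθ + r)/(d² + r² + 2dr cosθ).
d² + r² + 2dr cosθ = |CA|² = 0.00981187 m²;  d cosθ + r = -0.02891 m.
|ω_lever| = |0.0844·16.19·-0.02891| / 0.00981187 = 4.0261 rad/s.

4.03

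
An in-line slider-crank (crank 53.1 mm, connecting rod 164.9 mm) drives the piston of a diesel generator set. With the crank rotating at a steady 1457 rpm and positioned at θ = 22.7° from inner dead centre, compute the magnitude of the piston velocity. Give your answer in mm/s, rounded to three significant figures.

4060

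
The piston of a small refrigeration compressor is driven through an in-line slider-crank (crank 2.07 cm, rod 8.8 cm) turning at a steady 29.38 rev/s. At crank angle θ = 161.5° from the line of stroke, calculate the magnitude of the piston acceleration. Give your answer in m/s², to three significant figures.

535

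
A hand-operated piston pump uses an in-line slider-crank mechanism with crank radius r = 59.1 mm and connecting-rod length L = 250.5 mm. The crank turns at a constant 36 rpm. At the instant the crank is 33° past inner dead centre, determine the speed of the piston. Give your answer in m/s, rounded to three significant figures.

0.146

ω = 2π·36/60 = 3.77 rad/s
For an in-line slider-crank, x = r cosθ + √(L² − r² sin²θ), so v = −rω sinθ·[1 + r cosθ/√(L² − r² sin²θ)].
With r = 0.0591 m, L = 0.2505 m, θ = 33°: √(L² − r² sin²θ) = 0.24842 m.
v = −0.0591·3.77·0.54464·[1 + 0.0591·0.83867/0.24842] = -0.14556 m/s.
|v| = 0.14556 m/s.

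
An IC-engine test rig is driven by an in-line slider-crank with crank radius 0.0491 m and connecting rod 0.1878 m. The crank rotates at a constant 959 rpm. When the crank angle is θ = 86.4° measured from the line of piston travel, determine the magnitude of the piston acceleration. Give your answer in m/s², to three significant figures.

102

ω = 2π·959/60 = 100.4 rad/s
x(θ) = r cosθ + √(L² − r² sin²θ); with ω constant, a = ω²·d²x/dθ².
d²x/dθ² = −r cosθ − r²(cos2θ)/√u − r⁴ sin²2θ/(4u^{3/2}),  u = L² − r² sin²θ = 0.0328675 m².
Substituting r = 0.0491 m, L = 0.1878 m, θ = 86.4°: d²x/dθ² = +0.010106 m.
a = ω²·d²x/dθ² = (100.4)²·(+0.010106) = +101.92 m/s²;  |a| = 101.92 m/s².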